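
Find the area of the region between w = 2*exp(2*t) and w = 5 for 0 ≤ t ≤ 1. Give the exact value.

-9 - 11*log(2)/2 + log(10)/2 + 9*log(5)/2 + exp(2)

The difference (2*exp(2*t)) - (5) = 2*exp(2*t) - 5 changes sign at t = -log(2)/2 + log(5)/2 inside [0, 1], so split the integral there.
∫[0,-log(2)/2 + log(5)/2] (2*exp(2*t) - 5) dt = log(4*sqrt(10)/125) + 3/2; the area of that piece is -3/2 + log(25*sqrt(10)/8).
∫[-log(2)/2 + log(5)/2,1] (2*exp(2*t) - 5) dt = -15/2 - 5*log(2)/2 + 5*log(5)/2 + exp(2).
Total area = (-3/2 + log(25*sqrt(10)/8)) + (-15/2 - 5*log(2)/2 + 5*log(5)/2 + exp(2)) = -9 - 11*log(2)/2 + log(10)/2 + 9*log(5)/2 + exp(2).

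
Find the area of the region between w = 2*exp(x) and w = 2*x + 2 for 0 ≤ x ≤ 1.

On [0, 1], (2*exp(x)) - (2*x + 2) = -2*x + 2*exp(x) - 2 is ≥ 0 throughout, so the area is a single integral of |-2*x + 2*exp(x) - 2|.
∫[0,1] (-2*x + 2*exp(x) - 2) dx = -5 + 2*exp(1).

-5 + 2*exp(1)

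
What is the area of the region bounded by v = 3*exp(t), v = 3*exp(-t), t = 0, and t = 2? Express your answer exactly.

-6 + 3*exp(-2) + 3*exp(2)

On [0, 2], (3*exp(t)) - (3*exp(-t)) = 3*exp(t) - 3*exp(-t) is ≥ 0 throughout, so the area is a single integral of |3*exp(t) - 3*exp(-t)|.
∫[0,2] (3*exp(t) - 3*exp(-t)) dt = -6 + 3*exp(-2) + 3*exp(2).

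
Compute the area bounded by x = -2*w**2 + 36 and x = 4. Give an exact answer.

512/3

Both boundary curves give x as a function of w, so integrate with respect to w. Setting them equal: -2*w**2 + 32 = 0, i.e. -2*(w - 4)*(w + 4) = 0, so they meet at w = -4, 4.
For w in [-4, 4], x = -2*w**2 + 36 is on the right; area = ∫[-4,4] (-2*w**2 + 32) dw = 512/3.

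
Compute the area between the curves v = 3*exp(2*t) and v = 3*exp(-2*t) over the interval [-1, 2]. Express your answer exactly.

-6 + 3*exp(-4)/2 + 3*exp(-2)/2 + 3*exp(2)/2 + 3*exp(4)/2

The difference (3*exp(2*t)) - (3*exp(-2*t)) = 3*exp(2*t) - 3*exp(-2*t) changes sign at t = 0 inside [-1, 2], so split the integral there.
∫[-1,0] (3*exp(2*t) - 3*exp(-2*t)) dt = -3*exp(2)/2 - 3*exp(-2)/2 + 3; the area of that piece is -3 + 3*exp(-2)/2 + 3*exp(2)/2.
∫[0,2] (3*exp(2*t) - 3*exp(-2*t)) dt = -3 + 3*exp(-4)/2 + 3*exp(4)/2.
Total area = (-3 + 3*exp(-2)/2 + 3*exp(2)/2) + (-3 + 3*exp(-4)/2 + 3*exp(4)/2) = -6 + 3*exp(-4)/2 + 3*exp(-2)/2 + 3*exp(2)/2 + 3*exp(4)/2.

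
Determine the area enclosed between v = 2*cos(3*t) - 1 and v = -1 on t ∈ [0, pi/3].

The difference (2*cos(3*t) - 1) - (-1) = 2*cos(3*t) changes sign at t = pi/6 inside [0, pi/3], so split the integral there.
∫[0,pi/6] (2*cos(3*t)) dt = 2/3.
∫[pi/6,pi/3] (2*cos(3*t)) dt = -2/3; the area of that piece is 2/3.
Total area = 2/3 + 2/3 = 4/3.

4/3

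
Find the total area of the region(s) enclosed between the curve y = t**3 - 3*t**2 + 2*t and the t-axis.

1/2

The curve meets the t-axis where t**3 - 3*t**2 + 2*t = 0, i.e. t*(t - 2)*(t - 1) = 0, at t = 0, 1, 2.
On [0, 1] the curve lies above the axis; ∫[0,1] (t**3 - 3*t**2 + 2*t) dt = 1/4, giving area 1/4.
On [1, 2] the curve lies below the axis; ∫[1,2] (t**3 - 3*t**2 + 2*t) dt = -1/4, giving area 1/4.
Total area = 1/4 + 1/4 = 1/2.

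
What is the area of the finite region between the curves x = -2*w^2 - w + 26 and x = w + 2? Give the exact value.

343/3

Both boundary curves give x as a function of w, so integrate with respect to w. Setting them equal: -2*w^2 - 2*w + 24 = 0, i.e. -2*(w - 3)*(w + 4) = 0, so they meet at w = -4, 3.
For w in [-4, 3], x = -2*w^2 - w + 26 is on the right; area = ∫[-4,3] (-2*w^2 - 2*w + 24) dw = 343/3.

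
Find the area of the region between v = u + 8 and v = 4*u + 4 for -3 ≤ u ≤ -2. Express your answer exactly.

On [-3, -2], (u + 8) - (4*u + 4) = -3*u + 4 is ≥ 0 throughout, so the area is a single integral of |-3*u + 4|.
∫[-3,-2] (-3*u + 4) du = 23/2.

23/2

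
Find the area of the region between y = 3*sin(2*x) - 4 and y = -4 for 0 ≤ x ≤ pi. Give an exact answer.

The difference (3*sin(2*x) - 4) - (-4) = 3*sin(2*x) changes sign at x = pi/2 inside [0, pi], so split the integral there.
∫[0,pi/2] (3*sin(2*x)) dx = 3.
∫[pi/2,pi] (3*sin(2*x)) dx = -3; the area of that piece is 3.
Total area = 3 + 3 = 6.

6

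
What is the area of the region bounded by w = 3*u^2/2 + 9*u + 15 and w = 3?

2

Set the curves equal: 3*u^2/2 + 9*u + 15 = 3, so 3*u^2/2 + 9*u + 12 = 0, which factors as 3*(u + 2)*(u + 4)/2 = 0. The curves meet at u = -4, -2.
On [-4, -2], w = 3 is on top; that piece has area ∫[-4,-2] (-(3*u^2/2 + 9*u + 12)) du = 2.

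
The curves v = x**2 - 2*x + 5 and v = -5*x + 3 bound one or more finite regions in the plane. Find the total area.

Set the curves equal: x**2 - 2*x + 5 = -5*x + 3, so x**2 + 3*x + 2 = 0, which factors as (x + 1)*(x + 2) = 0. The curves meet at x = -2, -1.
On [-2, -1], v = -5*x + 3 is on top; that piece has area ∫[-2,-1] (-(x**2 + 3*x + 2)) dx = 1/6.

1/6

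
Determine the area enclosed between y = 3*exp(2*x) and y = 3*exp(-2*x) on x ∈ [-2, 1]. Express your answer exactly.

-6 + 3*exp(-4)/2 + 3*exp(-2)/2 + 3*exp(2)/2 + 3*exp(4)/2

The difference (3*exp(2*x)) - (3*exp(-2*x)) = 3*exp(2*x) - 3*exp(-2*x) changes sign at x = 0 inside [-2, 1], so split the integral there.
∫[-2,0] (3*exp(2*x) - 3*exp(-2*x)) dx = -3*exp(4)/2 - 3*exp(-4)/2 + 3; the area of that piece is -3 + 3*exp(-4)/2 + 3*exp(4)/2.
∫[0,1] (3*exp(2*x) - 3*exp(-2*x)) dx = -3 + 3*exp(-2)/2 + 3*exp(2)/2.
Total area = (-3 + 3*exp(-4)/2 + 3*exp(4)/2) + (-3 + 3*exp(-2)/2 + 3*exp(2)/2) = -6 + 3*exp(-4)/2 + 3*exp(-2)/2 + 3*exp(2)/2 + 3*exp(4)/2.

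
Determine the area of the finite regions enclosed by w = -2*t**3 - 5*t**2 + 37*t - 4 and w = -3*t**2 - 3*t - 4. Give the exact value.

2521/6

Set the curves equal: -2*t**3 - 5*t**2 + 37*t - 4 = -3*t**2 - 3*t - 4, so -2*t**3 - 2*t**2 + 40*t = 0, which factors as -2*t*(t - 4)*(t + 5) = 0. The curves meet at t = -5, 0, 4.
On [-5, 0], w = -3*t**2 - 3*t - 4 is on top; that piece has area ∫[-5,0] (-(-2*t**3 - 2*t**2 + 40*t)) dt = 1625/6.
On [0, 4], w = -2*t**3 - 5*t**2 + 37*t - 4 is on top; that piece has area ∫[0,4] (-2*t**3 - 2*t**2 + 40*t) dt = 448/3.
Total enclosed area = 1625/6 + 448/3 = 2521/6.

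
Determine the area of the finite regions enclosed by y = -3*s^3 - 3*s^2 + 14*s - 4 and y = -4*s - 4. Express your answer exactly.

253/4

Set the curves equal: -3*s^3 - 3*s^2 + 14*s - 4 = -4*s - 4, so -3*s^3 - 3*s^2 + 18*s = 0, which factors as -3*s*(s - 2)*(s + 3) = 0. The curves meet at s = -3, 0, 2.
On [-3, 0], y = -4*s - 4 is on top; that piece has area ∫[-3,0] (-(-3*s^3 - 3*s^2 + 18*s)) ds = 189/4.
On [0, 2], y = -3*s^3 - 3*s^2 + 14*s - 4 is on top; that piece has area ∫[0,2] (-3*s^3 - 3*s^2 + 18*s) ds = 16.
Total enclosed area = 189/4 + 16 = 253/4.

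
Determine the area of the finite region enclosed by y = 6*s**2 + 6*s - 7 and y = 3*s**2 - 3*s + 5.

125/2

Set the curves equal: 6*s**2 + 6*s - 7 = 3*s**2 - 3*s + 5, so 3*s**2 + 9*s - 12 = 0, which factors as 3*(s - 1)*(s + 4) = 0. The curves meet at s = -4, 1.
On [-4, 1], y = 3*s**2 - 3*s + 5 is on top; that piece has area ∫[-4,1] (-(3*s**2 + 9*s - 12)) ds = 125/2.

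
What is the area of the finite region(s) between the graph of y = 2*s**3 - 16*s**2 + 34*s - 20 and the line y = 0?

The curve meets the s-axis where 2*s**3 - 16*s**2 + 34*s - 20 = 0, i.e. 2*(s - 5)*(s - 2)*(s - 1) = 0, at s = 1, 2, 5.
On [1, 2] the curve lies above the axis; ∫[1,2] (2*s**3 - 16*s**2 + 34*s - 20) ds = 7/6, giving area 7/6.
On [2, 5] the curve lies below the axis; ∫[2,5] (2*s**3 - 16*s**2 + 34*s - 20) ds = -45/2, giving area 45/2.
Total area = 7/6 + 45/2 = 71/3.

71/3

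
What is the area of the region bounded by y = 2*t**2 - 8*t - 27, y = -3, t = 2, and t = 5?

78

On [2, 5], (2*t**2 - 8*t - 27) - (-3) = 2*t**2 - 8*t - 24 is ≤ 0 throughout, so the area is a single integral of |2*t**2 - 8*t - 24|.
∫[2,5] (2*t**2 - 8*t - 24) dt = -78; the area of that piece is 78.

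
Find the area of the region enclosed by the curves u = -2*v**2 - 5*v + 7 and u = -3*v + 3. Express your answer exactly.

Both boundary curves give u as a function of v, so integrate with respect to v. Setting them equal: -2*v**2 - 2*v + 4 = 0, i.e. -2*(v - 1)*(v + 2) = 0, so they meet at v = -2, 1.
For v in [-2, 1], u = -2*v**2 - 5*v + 7 is on the right; area = ∫[-2,1] (-2*v**2 - 2*v + 4) dv = 9.

9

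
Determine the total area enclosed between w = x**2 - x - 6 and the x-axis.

125/6

The curve meets the x-axis where x**2 - x - 6 = 0, i.e. (x - 3)*(x + 2) = 0, at x = -2, 3.
On [-2, 3] the curve lies below the axis; ∫[-2,3] (x**2 - x - 6) dx = -125/6, giving area 125/6.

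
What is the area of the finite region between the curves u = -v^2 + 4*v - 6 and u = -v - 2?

Both boundary curves give u as a function of v, so integrate with respect to v. Setting them equal: -v^2 + 5*v - 4 = 0, i.e. -(v - 4)*(v - 1) = 0, so they meet at v = 1, 4.
For v in [1, 4], u = -v^2 + 4*v - 6 is on the right; area = ∫[1,4] (-v^2 + 5*v - 4) dv = 9/2.

9/2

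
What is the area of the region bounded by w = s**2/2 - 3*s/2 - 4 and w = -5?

1/12

Set the curves equal: s**2/2 - 3*s/2 - 4 = -5, so s**2/2 - 3*s/2 + 1 = 0, which factors as (s - 2)*(s - 1)/2 = 0. The curves meet at s = 1, 2.
On [1, 2], w = -5 is on top; that piece has area ∫[1,2] (-(s**2/2 - 3*s/2 + 1)) ds = 1/12.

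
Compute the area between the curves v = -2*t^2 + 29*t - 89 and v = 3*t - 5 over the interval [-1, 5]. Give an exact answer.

On [-1, 5], (-2*t^2 + 29*t - 89) - (3*t - 5) = -2*t^2 + 26*t - 84 is ≤ 0 throughout, so the area is a single integral of |-2*t^2 + 26*t - 84|.
∫[-1,5] (-2*t^2 + 26*t - 84) dt = -276; the area of that piece is 276.

276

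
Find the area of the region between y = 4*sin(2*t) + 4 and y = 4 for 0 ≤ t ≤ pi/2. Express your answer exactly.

On [0, pi/2], (4*sin(2*t) + 4) - (4) = 4*sin(2*t) is ≥ 0 throughout, so the area is a single integral of |4*sin(2*t)|.
∫[0,pi/2] (4*sin(2*t)) dt = 4.

4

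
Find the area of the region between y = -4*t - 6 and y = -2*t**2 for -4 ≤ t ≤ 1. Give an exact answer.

The difference (-4*t - 6) - (-2*t**2) = 2*t**2 - 4*t - 6 changes sign at t = -1 inside [-4, 1], so split the integral there.
∫[-4,-1] (2*t**2 - 4*t - 6) dt = 54.
∫[-1,1] (2*t**2 - 4*t - 6) dt = -32/3; the area of that piece is 32/3.
Total area = 54 + 32/3 = 194/3.

194/3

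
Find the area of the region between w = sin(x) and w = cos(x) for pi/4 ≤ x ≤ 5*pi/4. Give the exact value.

2*sqrt(2)

On [pi/4, 5*pi/4], (sin(x)) - (cos(x)) = sin(x) - cos(x) is ≥ 0 throughout, so the area is a single integral of |sin(x) - cos(x)|.
∫[pi/4,5*pi/4] (sin(x) - cos(x)) dx = 2*sqrt(2).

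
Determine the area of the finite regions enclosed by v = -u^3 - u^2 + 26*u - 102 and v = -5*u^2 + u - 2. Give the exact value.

4019/6

Set the curves equal: -u^3 - u^2 + 26*u - 102 = -5*u^2 + u - 2, so -u^3 + 4*u^2 + 25*u - 100 = 0, which factors as -(u - 5)*(u - 4)*(u + 5) = 0. The curves meet at u = -5, 4, 5.
On [-5, 4], v = -5*u^2 + u - 2 is on top; that piece has area ∫[-5,4] (-(-u^3 + 4*u^2 + 25*u - 100)) du = 2673/4.
On [4, 5], v = -u^3 - u^2 + 26*u - 102 is on top; that piece has area ∫[4,5] (-u^3 + 4*u^2 + 25*u - 100) du = 19/12.
Total enclosed area = 2673/4 + 19/12 = 4019/6.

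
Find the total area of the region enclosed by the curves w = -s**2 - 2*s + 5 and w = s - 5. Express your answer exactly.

343/6

Set the curves equal: -s**2 - 2*s + 5 = s - 5, so -s**2 - 3*s + 10 = 0, which factors as -(s - 2)*(s + 5) = 0. The curves meet at s = -5, 2.
On [-5, 2], w = -s**2 - 2*s + 5 is on top; that piece has area ∫[-5,2] (-s**2 - 3*s + 10) ds = 343/6.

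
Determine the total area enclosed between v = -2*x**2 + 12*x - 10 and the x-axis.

The curve meets the x-axis where -2*x**2 + 12*x - 10 = 0, i.e. -2*(x - 5)*(x - 1) = 0, at x = 1, 5.
On [1, 5] the curve lies above the axis; ∫[1,5] (-2*x**2 + 12*x - 10) dx = 64/3, giving area 64/3.

64/3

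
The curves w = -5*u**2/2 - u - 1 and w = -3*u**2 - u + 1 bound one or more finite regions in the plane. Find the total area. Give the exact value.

Set the curves equal: -5*u**2/2 - u - 1 = -3*u**2 - u + 1, so u**2/2 - 2 = 0, which factors as (u - 2)*(u + 2)/2 = 0. The curves meet at u = -2, 2.
On [-2, 2], w = -3*u**2 - u + 1 is on top; that piece has area ∫[-2,2] (-(u**2/2 - 2)) du = 16/3.

16/3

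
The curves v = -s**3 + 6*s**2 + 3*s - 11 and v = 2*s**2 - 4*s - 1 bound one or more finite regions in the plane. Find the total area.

Set the curves equal: -s**3 + 6*s**2 + 3*s - 11 = 2*s**2 - 4*s - 1, so -s**3 + 4*s**2 + 7*s - 10 = 0, which factors as -(s - 5)*(s - 1)*(s + 2) = 0. The curves meet at s = -2, 1, 5.
On [-2, 1], v = 2*s**2 - 4*s - 1 is on top; that piece has area ∫[-2,1] (-(-s**3 + 4*s**2 + 7*s - 10)) ds = 99/4.
On [1, 5], v = -s**3 + 6*s**2 + 3*s - 11 is on top; that piece has area ∫[1,5] (-s**3 + 4*s**2 + 7*s - 10) ds = 160/3.
Total enclosed area = 99/4 + 160/3 = 937/12.

937/12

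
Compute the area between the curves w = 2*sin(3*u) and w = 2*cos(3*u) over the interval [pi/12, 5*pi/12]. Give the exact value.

On [pi/12, 5*pi/12], (2*sin(3*u)) - (2*cos(3*u)) = 2*sin(3*u) - 2*cos(3*u) is ≥ 0 throughout, so the area is a single integral of |2*sin(3*u) - 2*cos(3*u)|.
∫[pi/12,5*pi/12] (2*sin(3*u) - 2*cos(3*u)) du = 4*sqrt(2)/3.

4*sqrt(2)/3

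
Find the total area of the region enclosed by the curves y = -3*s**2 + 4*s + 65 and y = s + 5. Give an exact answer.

729/2

Set the curves equal: -3*s**2 + 4*s + 65 = s + 5, so -3*s**2 + 3*s + 60 = 0, which factors as -3*(s - 5)*(s + 4) = 0. The curves meet at s = -4, 5.
On [-4, 5], y = -3*s**2 + 4*s + 65 is on top; that piece has area ∫[-4,5] (-3*s**2 + 3*s + 60) ds = 729/2.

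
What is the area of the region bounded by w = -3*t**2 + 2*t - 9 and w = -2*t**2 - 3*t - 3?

1/6

Set the curves equal: -3*t**2 + 2*t - 9 = -2*t**2 - 3*t - 3, so -t**2 + 5*t - 6 = 0, which factors as -(t - 3)*(t - 2) = 0. The curves meet at t = 2, 3.
On [2, 3], w = -3*t**2 + 2*t - 9 is on top; that piece has area ∫[2,3] (-t**2 + 5*t - 6) dt = 1/6.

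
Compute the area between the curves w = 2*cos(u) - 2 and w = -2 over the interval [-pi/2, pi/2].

4

On [-pi/2, pi/2], (2*cos(u) - 2) - (-2) = 2*cos(u) is ≥ 0 throughout, so the area is a single integral of |2*cos(u)|.
∫[-pi/2,pi/2] (2*cos(u)) du = 4.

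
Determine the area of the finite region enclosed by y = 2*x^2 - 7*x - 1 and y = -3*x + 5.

64/3

Set the curves equal: 2*x^2 - 7*x - 1 = -3*x + 5, so 2*x^2 - 4*x - 6 = 0, which factors as 2*(x - 3)*(x + 1) = 0. The curves meet at x = -1, 3.
On [-1, 3], y = -3*x + 5 is on top; that piece has area ∫[-1,3] (-(2*x^2 - 4*x - 6)) dx = 64/3.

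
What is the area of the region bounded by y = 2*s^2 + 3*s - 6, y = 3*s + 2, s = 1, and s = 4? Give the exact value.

The difference (2*s^2 + 3*s - 6) - (3*s + 2) = 2*s^2 - 8 changes sign at s = 2 inside [1, 4], so split the integral there.
∫[1,2] (2*s^2 - 8) ds = -10/3; the area of that piece is 10/3.
∫[2,4] (2*s^2 - 8) ds = 64/3.
Total area = 10/3 + 64/3 = 74/3.

74/3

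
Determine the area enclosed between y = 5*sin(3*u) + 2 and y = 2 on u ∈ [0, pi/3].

10/3

On [0, pi/3], (5*sin(3*u) + 2) - (2) = 5*sin(3*u) is ≥ 0 throughout, so the area is a single integral of |5*sin(3*u)|.
∫[0,pi/3] (5*sin(3*u)) du = 10/3.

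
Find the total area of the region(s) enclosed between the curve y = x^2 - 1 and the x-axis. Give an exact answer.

4/3

The curve meets the x-axis where x^2 - 1 = 0, i.e. (x - 1)*(x + 1) = 0, at x = -1, 1.
On [-1, 1] the curve lies below the axis; ∫[-1,1] (x^2 - 1) dx = -4/3, giving area 4/3.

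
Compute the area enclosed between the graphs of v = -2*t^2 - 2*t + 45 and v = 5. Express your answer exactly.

Set the curves equal: -2*t^2 - 2*t + 45 = 5, so -2*t^2 - 2*t + 40 = 0, which factors as -2*(t - 4)*(t + 5) = 0. The curves meet at t = -5, 4.
On [-5, 4], v = -2*t^2 - 2*t + 45 is on top; that piece has area ∫[-5,4] (-2*t^2 - 2*t + 40) dt = 243.

243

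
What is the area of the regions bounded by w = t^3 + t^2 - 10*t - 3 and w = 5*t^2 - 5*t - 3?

Set the curves equal: t^3 + t^2 - 10*t - 3 = 5*t^2 - 5*t - 3, so t^3 - 4*t^2 - 5*t = 0, which factors as t*(t - 5)*(t + 1) = 0. The curves meet at t = -1, 0, 5.
On [-1, 0], w = t^3 + t^2 - 10*t - 3 is on top; that piece has area ∫[-1,0] (t^3 - 4*t^2 - 5*t) dt = 11/12.
On [0, 5], w = 5*t^2 - 5*t - 3 is on top; that piece has area ∫[0,5] (-(t^3 - 4*t^2 - 5*t)) dt = 875/12.
Total enclosed area = 11/12 + 875/12 = 443/6.

443/6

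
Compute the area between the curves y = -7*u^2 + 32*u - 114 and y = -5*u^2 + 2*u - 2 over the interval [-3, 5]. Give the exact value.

On [-3, 5], (-7*u^2 + 32*u - 114) - (-5*u^2 + 2*u - 2) = -2*u^2 + 30*u - 112 is ≤ 0 throughout, so the area is a single integral of |-2*u^2 + 30*u - 112|.
∫[-3,5] (-2*u^2 + 30*u - 112) du = -2272/3; the area of that piece is 2272/3.

2272/3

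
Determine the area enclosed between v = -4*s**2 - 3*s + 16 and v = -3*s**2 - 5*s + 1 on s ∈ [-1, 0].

On [-1, 0], (-4*s**2 - 3*s + 16) - (-3*s**2 - 5*s + 1) = -s**2 + 2*s + 15 is ≥ 0 throughout, so the area is a single integral of |-s**2 + 2*s + 15|.
∫[-1,0] (-s**2 + 2*s + 15) ds = 41/3.

41/3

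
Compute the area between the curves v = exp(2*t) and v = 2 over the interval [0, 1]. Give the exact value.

The difference (exp(2*t)) - (2) = exp(2*t) - 2 changes sign at t = log(2)/2 inside [0, 1], so split the integral there.
∫[0,log(2)/2] (exp(2*t) - 2) dt = 1/2 - log(2); the area of that piece is -1/2 + log(2).
∫[log(2)/2,1] (exp(2*t) - 2) dt = -3 + log(2) + exp(2)/2.
Total area = (-1/2 + log(2)) + (-3 + log(2) + exp(2)/2) = -7/2 + 2*log(2) + exp(2)/2.

-7/2 + 2*log(2) + exp(2)/2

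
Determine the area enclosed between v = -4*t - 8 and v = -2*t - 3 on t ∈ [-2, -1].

2

On [-2, -1], (-4*t - 8) - (-2*t - 3) = -2*t - 5 is ≤ 0 throughout, so the area is a single integral of |-2*t - 5|.
∫[-2,-1] (-2*t - 5) dt = -2; the area of that piece is 2.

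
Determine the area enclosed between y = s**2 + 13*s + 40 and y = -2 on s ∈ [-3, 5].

1472/3

On [-3, 5], (s**2 + 13*s + 40) - (-2) = s**2 + 13*s + 42 is ≥ 0 throughout, so the area is a single integral of |s**2 + 13*s + 42|.
∫[-3,5] (s**2 + 13*s + 42) ds = 1472/3.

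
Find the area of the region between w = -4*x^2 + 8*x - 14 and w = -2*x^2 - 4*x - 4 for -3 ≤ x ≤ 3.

352/3

The difference (-4*x^2 + 8*x - 14) - (-2*x^2 - 4*x - 4) = -2*x^2 + 12*x - 10 changes sign at x = 1 inside [-3, 3], so split the integral there.
∫[-3,1] (-2*x^2 + 12*x - 10) dx = -320/3; the area of that piece is 320/3.
∫[1,3] (-2*x^2 + 12*x - 10) dx = 32/3.
Total area = 320/3 + 32/3 = 352/3.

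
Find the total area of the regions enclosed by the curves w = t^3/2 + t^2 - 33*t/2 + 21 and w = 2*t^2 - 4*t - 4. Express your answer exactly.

Set the curves equal: t^3/2 + t^2 - 33*t/2 + 21 = 2*t^2 - 4*t - 4, so t^3/2 - t^2 - 25*t/2 + 25 = 0, which factors as (t - 5)*(t - 2)*(t + 5)/2 = 0. The curves meet at t = -5, 2, 5.
On [-5, 2], w = t^3/2 + t^2 - 33*t/2 + 21 is on top; that piece has area ∫[-5,2] (t^3/2 - t^2 - 25*t/2 + 25) dt = 4459/24.
On [2, 5], w = 2*t^2 - 4*t - 4 is on top; that piece has area ∫[2,5] (-(t^3/2 - t^2 - 25*t/2 + 25)) dt = 153/8.
Total enclosed area = 4459/24 + 153/8 = 2459/12.

2459/12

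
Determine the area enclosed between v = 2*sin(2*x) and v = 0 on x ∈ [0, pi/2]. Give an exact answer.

2

On [0, pi/2], (2*sin(2*x)) - (0) = 2*sin(2*x) is ≥ 0 throughout, so the area is a single integral of |2*sin(2*x)|.
∫[0,pi/2] (2*sin(2*x)) dx = 2.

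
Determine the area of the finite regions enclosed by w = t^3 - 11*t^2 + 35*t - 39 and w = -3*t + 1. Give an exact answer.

Set the curves equal: t^3 - 11*t^2 + 35*t - 39 = -3*t + 1, so t^3 - 11*t^2 + 38*t - 40 = 0, which factors as (t - 5)*(t - 4)*(t - 2) = 0. The curves meet at t = 2, 4, 5.
On [2, 4], w = t^3 - 11*t^2 + 35*t - 39 is on top; that piece has area ∫[2,4] (t^3 - 11*t^2 + 38*t - 40) dt = 8/3.
On [4, 5], w = -3*t + 1 is on top; that piece has area ∫[4,5] (-(t^3 - 11*t^2 + 38*t - 40)) dt = 5/12.
Total enclosed area = 8/3 + 5/12 = 37/12.

37/12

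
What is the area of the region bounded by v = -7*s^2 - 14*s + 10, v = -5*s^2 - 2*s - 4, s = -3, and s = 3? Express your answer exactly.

368/3

The difference (-7*s^2 - 14*s + 10) - (-5*s^2 - 2*s - 4) = -2*s^2 - 12*s + 14 changes sign at s = 1 inside [-3, 3], so split the integral there.
∫[-3,1] (-2*s^2 - 12*s + 14) ds = 256/3.
∫[1,3] (-2*s^2 - 12*s + 14) ds = -112/3; the area of that piece is 112/3.
Total area = 256/3 + 112/3 = 368/3.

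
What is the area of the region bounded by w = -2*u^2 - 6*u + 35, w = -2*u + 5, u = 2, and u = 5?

134/3

The difference (-2*u^2 - 6*u + 35) - (-2*u + 5) = -2*u^2 - 4*u + 30 changes sign at u = 3 inside [2, 5], so split the integral there.
∫[2,3] (-2*u^2 - 4*u + 30) du = 22/3.
∫[3,5] (-2*u^2 - 4*u + 30) du = -112/3; the area of that piece is 112/3.
Total area = 22/3 + 112/3 = 134/3.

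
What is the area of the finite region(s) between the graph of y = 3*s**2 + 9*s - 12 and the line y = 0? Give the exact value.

The curve meets the s-axis where 3*s**2 + 9*s - 12 = 0, i.e. 3*(s - 1)*(s + 4) = 0, at s = -4, 1.
On [-4, 1] the curve lies below the axis; ∫[-4,1] (3*s**2 + 9*s - 12) ds = -125/2, giving area 125/2.

125/2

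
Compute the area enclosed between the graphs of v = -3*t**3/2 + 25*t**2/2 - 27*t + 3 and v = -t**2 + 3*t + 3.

Set the curves equal: -3*t**3/2 + 25*t**2/2 - 27*t + 3 = -t**2 + 3*t + 3, so -3*t**3/2 + 27*t**2/2 - 30*t = 0, which factors as -3*t*(t - 5)*(t - 4)/2 = 0. The curves meet at t = 0, 4, 5.
On [0, 4], v = -t**2 + 3*t + 3 is on top; that piece has area ∫[0,4] (-(-3*t**3/2 + 27*t**2/2 - 30*t)) dt = 48.
On [4, 5], v = -3*t**3/2 + 25*t**2/2 - 27*t + 3 is on top; that piece has area ∫[4,5] (-3*t**3/2 + 27*t**2/2 - 30*t) dt = 9/8.
Total enclosed area = 48 + 9/8 = 393/8.

393/8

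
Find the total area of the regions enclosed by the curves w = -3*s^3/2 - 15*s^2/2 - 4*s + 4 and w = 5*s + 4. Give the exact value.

37/8

Set the curves equal: -3*s^3/2 - 15*s^2/2 - 4*s + 4 = 5*s + 4, so -3*s^3/2 - 15*s^2/2 - 9*s = 0, which factors as -3*s*(s + 2)*(s + 3)/2 = 0. The curves meet at s = -3, -2, 0.
On [-3, -2], w = 5*s + 4 is on top; that piece has area ∫[-3,-2] (-(-3*s^3/2 - 15*s^2/2 - 9*s)) ds = 5/8.
On [-2, 0], w = -3*s^3/2 - 15*s^2/2 - 4*s + 4 is on top; that piece has area ∫[-2,0] (-3*s^3/2 - 15*s^2/2 - 9*s) ds = 4.
Total enclosed area = 5/8 + 4 = 37/8.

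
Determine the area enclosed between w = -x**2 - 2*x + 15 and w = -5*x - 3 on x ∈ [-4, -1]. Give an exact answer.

The difference (-x**2 - 2*x + 15) - (-5*x - 3) = -x**2 + 3*x + 18 changes sign at x = -3 inside [-4, -1], so split the integral there.
∫[-4,-3] (-x**2 + 3*x + 18) dx = -29/6; the area of that piece is 29/6.
∫[-3,-1] (-x**2 + 3*x + 18) dx = 46/3.
Total area = 29/6 + 46/3 = 121/6.

121/6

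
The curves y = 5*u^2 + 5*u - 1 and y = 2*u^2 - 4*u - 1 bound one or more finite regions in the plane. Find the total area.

27/2

Set the curves equal: 5*u^2 + 5*u - 1 = 2*u^2 - 4*u - 1, so 3*u^2 + 9*u = 0, which factors as 3*u*(u + 3) = 0. The curves meet at u = -3, 0.
On [-3, 0], y = 2*u^2 - 4*u - 1 is on top; that piece has area ∫[-3,0] (-(3*u^2 + 9*u)) du = 27/2.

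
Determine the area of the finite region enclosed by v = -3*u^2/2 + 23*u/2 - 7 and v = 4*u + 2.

Set the curves equal: -3*u^2/2 + 23*u/2 - 7 = 4*u + 2, so -3*u^2/2 + 15*u/2 - 9 = 0, which factors as -3*(u - 3)*(u - 2)/2 = 0. The curves meet at u = 2, 3.
On [2, 3], v = -3*u^2/2 + 23*u/2 - 7 is on top; that piece has area ∫[2,3] (-3*u^2/2 + 15*u/2 - 9) du = 1/4.

1/4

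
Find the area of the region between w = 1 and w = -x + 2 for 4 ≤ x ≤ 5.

7/2

On [4, 5], (1) - (-x + 2) = x - 1 is ≥ 0 throughout, so the area is a single integral of |x - 1|.
∫[4,5] (x - 1) dx = 7/2.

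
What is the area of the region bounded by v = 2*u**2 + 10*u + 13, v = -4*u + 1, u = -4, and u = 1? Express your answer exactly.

157/3

The difference (2*u**2 + 10*u + 13) - (-4*u + 1) = 2*u**2 + 14*u + 12 changes sign at u = -1 inside [-4, 1], so split the integral there.
∫[-4,-1] (2*u**2 + 14*u + 12) du = -27; the area of that piece is 27.
∫[-1,1] (2*u**2 + 14*u + 12) du = 76/3.
Total area = 27 + 76/3 = 157/3.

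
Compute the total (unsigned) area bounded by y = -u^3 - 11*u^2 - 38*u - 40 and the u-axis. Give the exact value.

The curve meets the u-axis where -u^3 - 11*u^2 - 38*u - 40 = 0, i.e. -(u + 2)*(u + 4)*(u + 5) = 0, at u = -5, -4, -2.
On [-5, -4] the curve lies below the axis; ∫[-5,-4] (-u^3 - 11*u^2 - 38*u - 40) du = -5/12, giving area 5/12.
On [-4, -2] the curve lies above the axis; ∫[-4,-2] (-u^3 - 11*u^2 - 38*u - 40) du = 8/3, giving area 8/3.
Total area = 5/12 + 8/3 = 37/12.

37/12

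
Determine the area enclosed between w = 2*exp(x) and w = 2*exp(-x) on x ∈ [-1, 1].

The difference (2*exp(x)) - (2*exp(-x)) = 2*exp(x) - 2*exp(-x) changes sign at x = 0 inside [-1, 1], so split the integral there.
∫[-1,0] (2*exp(x) - 2*exp(-x)) dx = -2*exp(1) - 2*exp(-1) + 4; the area of that piece is -4 + 2*exp(-1) + 2*exp(1).
∫[0,1] (2*exp(x) - 2*exp(-x)) dx = -4 + 2*exp(-1) + 2*exp(1).
Total area = (-4 + 2*exp(-1) + 2*exp(1)) + (-4 + 2*exp(-1) + 2*exp(1)) = -8 + 4*exp(-1) + 4*exp(1).

-8 + 4*exp(-1) + 4*exp(1)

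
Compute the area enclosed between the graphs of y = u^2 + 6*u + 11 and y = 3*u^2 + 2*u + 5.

64/3

Set the curves equal: u^2 + 6*u + 11 = 3*u^2 + 2*u + 5, so -2*u^2 + 4*u + 6 = 0, which factors as -2*(u - 3)*(u + 1) = 0. The curves meet at u = -1, 3.
On [-1, 3], y = u^2 + 6*u + 11 is on top; that piece has area ∫[-1,3] (-2*u^2 + 4*u + 6) du = 64/3.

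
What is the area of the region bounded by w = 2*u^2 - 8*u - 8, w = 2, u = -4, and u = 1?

272/3

The difference (2*u^2 - 8*u - 8) - (2) = 2*u^2 - 8*u - 10 changes sign at u = -1 inside [-4, 1], so split the integral there.
∫[-4,-1] (2*u^2 - 8*u - 10) du = 72.
∫[-1,1] (2*u^2 - 8*u - 10) du = -56/3; the area of that piece is 56/3.
Total area = 72 + 56/3 = 272/3.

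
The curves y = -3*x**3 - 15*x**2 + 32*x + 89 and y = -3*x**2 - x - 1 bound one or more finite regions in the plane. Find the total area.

Set the curves equal: -3*x**3 - 15*x**2 + 32*x + 89 = -3*x**2 - x - 1, so -3*x**3 - 12*x**2 + 33*x + 90 = 0, which factors as -3*(x - 3)*(x + 2)*(x + 5) = 0. The curves meet at x = -5, -2, 3.
On [-5, -2], y = -3*x**2 - x - 1 is on top; that piece has area ∫[-5,-2] (-(-3*x**3 - 12*x**2 + 33*x + 90)) dx = 351/4.
On [-2, 3], y = -3*x**3 - 15*x**2 + 32*x + 89 is on top; that piece has area ∫[-2,3] (-3*x**3 - 12*x**2 + 33*x + 90) dx = 1375/4.
Total enclosed area = 351/4 + 1375/4 = 863/2.

863/2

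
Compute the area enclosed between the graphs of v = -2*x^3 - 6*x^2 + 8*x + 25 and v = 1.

131/2

Set the curves equal: -2*x^3 - 6*x^2 + 8*x + 25 = 1, so -2*x^3 - 6*x^2 + 8*x + 24 = 0, which factors as -2*(x - 2)*(x + 2)*(x + 3) = 0. The curves meet at x = -3, -2, 2.
On [-3, -2], v = 1 is on top; that piece has area ∫[-3,-2] (-(-2*x^3 - 6*x^2 + 8*x + 24)) dx = 3/2.
On [-2, 2], v = -2*x^3 - 6*x^2 + 8*x + 25 is on top; that piece has area ∫[-2,2] (-2*x^3 - 6*x^2 + 8*x + 24) dx = 64.
Total enclosed area = 3/2 + 64 = 131/2.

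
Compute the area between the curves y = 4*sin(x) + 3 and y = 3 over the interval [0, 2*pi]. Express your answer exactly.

The difference (4*sin(x) + 3) - (3) = 4*sin(x) changes sign at x = pi inside [0, 2*pi], so split the integral there.
∫[0,pi] (4*sin(x)) dx = 8.
∫[pi,2*pi] (4*sin(x)) dx = -8; the area of that piece is 8.
Total area = 8 + 8 = 16.

16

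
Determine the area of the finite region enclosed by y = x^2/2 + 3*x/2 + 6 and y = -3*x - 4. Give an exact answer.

Set the curves equal: x^2/2 + 3*x/2 + 6 = -3*x - 4, so x^2/2 + 9*x/2 + 10 = 0, which factors as (x + 4)*(x + 5)/2 = 0. The curves meet at x = -5, -4.
On [-5, -4], y = -3*x - 4 is on top; that piece has area ∫[-5,-4] (-(x^2/2 + 9*x/2 + 10)) dx = 1/12.

1/12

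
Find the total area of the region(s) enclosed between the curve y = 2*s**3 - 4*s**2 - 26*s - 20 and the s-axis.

1741/6

The curve meets the s-axis where 2*s**3 - 4*s**2 - 26*s - 20 = 0, i.e. 2*(s - 5)*(s + 1)*(s + 2) = 0, at s = -2, -1, 5.
On [-2, -1] the curve lies above the axis; ∫[-2,-1] (2*s**3 - 4*s**2 - 26*s - 20) ds = 13/6, giving area 13/6.
On [-1, 5] the curve lies below the axis; ∫[-1,5] (2*s**3 - 4*s**2 - 26*s - 20) ds = -288, giving area 288.
Total area = 13/6 + 288 = 1741/6.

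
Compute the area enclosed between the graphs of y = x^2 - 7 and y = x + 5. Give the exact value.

Set the curves equal: x^2 - 7 = x + 5, so x^2 - x - 12 = 0, which factors as (x - 4)*(x + 3) = 0. The curves meet at x = -3, 4.
On [-3, 4], y = x + 5 is on top; that piece has area ∫[-3,4] (-(x^2 - x - 12)) dx = 343/6.

343/6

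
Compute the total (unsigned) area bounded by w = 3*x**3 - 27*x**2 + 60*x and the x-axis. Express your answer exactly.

The curve meets the x-axis where 3*x**3 - 27*x**2 + 60*x = 0, i.e. 3*x*(x - 5)*(x - 4) = 0, at x = 0, 4, 5.
On [0, 4] the curve lies above the axis; ∫[0,4] (3*x**3 - 27*x**2 + 60*x) dx = 96, giving area 96.
On [4, 5] the curve lies below the axis; ∫[4,5] (3*x**3 - 27*x**2 + 60*x) dx = -9/4, giving area 9/4.
Total area = 96 + 9/4 = 393/4.

393/4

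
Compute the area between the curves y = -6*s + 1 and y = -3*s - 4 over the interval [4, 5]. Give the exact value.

17/2

On [4, 5], (-6*s + 1) - (-3*s - 4) = -3*s + 5 is ≤ 0 throughout, so the area is a single integral of |-3*s + 5|.
∫[4,5] (-3*s + 5) ds = -17/2; the area of that piece is 17/2.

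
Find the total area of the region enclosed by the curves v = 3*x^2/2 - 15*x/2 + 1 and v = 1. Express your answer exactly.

Set the curves equal: 3*x^2/2 - 15*x/2 + 1 = 1, so 3*x^2/2 - 15*x/2 = 0, which factors as 3*x*(x - 5)/2 = 0. The curves meet at x = 0, 5.
On [0, 5], v = 1 is on top; that piece has area ∫[0,5] (-(3*x^2/2 - 15*x/2)) dx = 125/4.

125/4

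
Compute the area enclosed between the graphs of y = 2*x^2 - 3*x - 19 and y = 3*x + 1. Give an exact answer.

343/3

Set the curves equal: 2*x^2 - 3*x - 19 = 3*x + 1, so 2*x^2 - 6*x - 20 = 0, which factors as 2*(x - 5)*(x + 2) = 0. The curves meet at x = -2, 5.
On [-2, 5], y = 3*x + 1 is on top; that piece has area ∫[-2,5] (-(2*x^2 - 6*x - 20)) dx = 343/3.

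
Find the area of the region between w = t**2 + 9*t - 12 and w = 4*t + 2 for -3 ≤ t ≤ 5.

361/3

The difference (t**2 + 9*t - 12) - (4*t + 2) = t**2 + 5*t - 14 changes sign at t = 2 inside [-3, 5], so split the integral there.
∫[-3,2] (t**2 + 5*t - 14) dt = -425/6; the area of that piece is 425/6.
∫[2,5] (t**2 + 5*t - 14) dt = 99/2.
Total area = 425/6 + 99/2 = 361/3.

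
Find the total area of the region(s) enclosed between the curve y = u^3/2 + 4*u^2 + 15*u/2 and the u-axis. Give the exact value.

253/24

The curve meets the u-axis where u^3/2 + 4*u^2 + 15*u/2 = 0, i.e. u*(u + 3)*(u + 5)/2 = 0, at u = -5, -3, 0.
On [-5, -3] the curve lies above the axis; ∫[-5,-3] (u^3/2 + 4*u^2 + 15*u/2) du = 8/3, giving area 8/3.
On [-3, 0] the curve lies below the axis; ∫[-3,0] (u^3/2 + 4*u^2 + 15*u/2) du = -63/8, giving area 63/8.
Total area = 8/3 + 63/8 = 253/24.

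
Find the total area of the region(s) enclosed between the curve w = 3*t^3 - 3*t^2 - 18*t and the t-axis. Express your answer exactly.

253/4

The curve meets the t-axis where 3*t^3 - 3*t^2 - 18*t = 0, i.e. 3*t*(t - 3)*(t + 2) = 0, at t = -2, 0, 3.
On [-2, 0] the curve lies above the axis; ∫[-2,0] (3*t^3 - 3*t^2 - 18*t) dt = 16, giving area 16.
On [0, 3] the curve lies below the axis; ∫[0,3] (3*t^3 - 3*t^2 - 18*t) dt = -189/4, giving area 189/4.
Total area = 16 + 189/4 = 253/4.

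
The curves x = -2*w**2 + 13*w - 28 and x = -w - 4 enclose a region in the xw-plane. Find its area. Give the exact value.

1/3

Both boundary curves give x as a function of w, so integrate with respect to w. Setting them equal: -2*w**2 + 14*w - 24 = 0, i.e. -2*(w - 4)*(w - 3) = 0, so they meet at w = 3, 4.
For w in [3, 4], x = -2*w**2 + 13*w - 28 is on the right; area = ∫[3,4] (-2*w**2 + 14*w - 24) dw = 1/3.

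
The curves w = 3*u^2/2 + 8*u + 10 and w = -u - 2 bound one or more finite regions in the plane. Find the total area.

2

Set the curves equal: 3*u^2/2 + 8*u + 10 = -u - 2, so 3*u^2/2 + 9*u + 12 = 0, which factors as 3*(u + 2)*(u + 4)/2 = 0. The curves meet at u = -4, -2.
On [-4, -2], w = -u - 2 is on top; that piece has area ∫[-4,-2] (-(3*u^2/2 + 9*u + 12)) du = 2.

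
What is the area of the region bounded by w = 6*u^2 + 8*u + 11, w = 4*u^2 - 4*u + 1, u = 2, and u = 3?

On [2, 3], (6*u^2 + 8*u + 11) - (4*u^2 - 4*u + 1) = 2*u^2 + 12*u + 10 is ≥ 0 throughout, so the area is a single integral of |2*u^2 + 12*u + 10|.
∫[2,3] (2*u^2 + 12*u + 10) du = 158/3.

158/3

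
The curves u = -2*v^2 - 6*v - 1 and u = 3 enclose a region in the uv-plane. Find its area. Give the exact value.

Both boundary curves give u as a function of v, so integrate with respect to v. Setting them equal: -2*v^2 - 6*v - 4 = 0, i.e. -2*(v + 1)*(v + 2) = 0, so they meet at v = -2, -1.
For v in [-2, -1], u = -2*v^2 - 6*v - 1 is on the right; area = ∫[-2,-1] (-2*v^2 - 6*v - 4) dv = 1/3.

1/3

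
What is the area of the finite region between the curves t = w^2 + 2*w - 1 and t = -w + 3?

Both boundary curves give t as a function of w, so integrate with respect to w. Setting them equal: w^2 + 3*w - 4 = 0, i.e. (w - 1)*(w + 4) = 0, so they meet at w = -4, 1.
For w in [-4, 1], t = w^2 + 2*w - 1 is on the left; area = ∫[-4,1] (-(w^2 + 3*w - 4)) dw = 125/6.

125/6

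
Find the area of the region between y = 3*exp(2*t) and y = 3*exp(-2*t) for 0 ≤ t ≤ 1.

On [0, 1], (3*exp(2*t)) - (3*exp(-2*t)) = 3*exp(2*t) - 3*exp(-2*t) is ≥ 0 throughout, so the area is a single integral of |3*exp(2*t) - 3*exp(-2*t)|.
∫[0,1] (3*exp(2*t) - 3*exp(-2*t)) dt = -3 + 3*exp(-2)/2 + 3*exp(2)/2.

-3 + 3*exp(-2)/2 + 3*exp(2)/2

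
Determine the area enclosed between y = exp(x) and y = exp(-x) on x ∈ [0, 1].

On [0, 1], (exp(x)) - (exp(-x)) = exp(x) - exp(-x) is ≥ 0 throughout, so the area is a single integral of |exp(x) - exp(-x)|.
∫[0,1] (exp(x) - exp(-x)) dx = -2 + exp(-1) + exp(1).

-2 + exp(-1) + exp(1)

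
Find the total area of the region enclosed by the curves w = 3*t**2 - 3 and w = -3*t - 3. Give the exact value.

Set the curves equal: 3*t**2 - 3 = -3*t - 3, so 3*t**2 + 3*t = 0, which factors as 3*t*(t + 1) = 0. The curves meet at t = -1, 0.
On [-1, 0], w = -3*t - 3 is on top; that piece has area ∫[-1,0] (-(3*t**2 + 3*t)) dt = 1/2.

1/2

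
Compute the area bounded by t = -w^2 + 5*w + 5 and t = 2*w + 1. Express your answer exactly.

125/6

Both boundary curves give t as a function of w, so integrate with respect to w. Setting them equal: -w^2 + 3*w + 4 = 0, i.e. -(w - 4)*(w + 1) = 0, so they meet at w = -1, 4.
For w in [-1, 4], t = -w^2 + 5*w + 5 is on the right; area = ∫[-1,4] (-w^2 + 3*w + 4) dw = 125/6.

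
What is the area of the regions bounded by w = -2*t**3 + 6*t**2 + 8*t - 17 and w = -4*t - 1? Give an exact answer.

81

Set the curves equal: -2*t**3 + 6*t**2 + 8*t - 17 = -4*t - 1, so -2*t**3 + 6*t**2 + 12*t - 16 = 0, which factors as -2*(t - 4)*(t - 1)*(t + 2) = 0. The curves meet at t = -2, 1, 4.
On [-2, 1], w = -4*t - 1 is on top; that piece has area ∫[-2,1] (-(-2*t**3 + 6*t**2 + 12*t - 16)) dt = 81/2.
On [1, 4], w = -2*t**3 + 6*t**2 + 8*t - 17 is on top; that piece has area ∫[1,4] (-2*t**3 + 6*t**2 + 12*t - 16) dt = 81/2.
Total enclosed area = 81/2 + 81/2 = 81.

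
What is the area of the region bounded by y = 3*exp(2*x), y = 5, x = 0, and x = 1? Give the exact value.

-17/2 - 11*log(3)/2 + log(15)/2 + 9*log(5)/2 + 3*exp(2)/2

The difference (3*exp(2*x)) - (5) = 3*exp(2*x) - 5 changes sign at x = -log(3)/2 + log(5)/2 inside [0, 1], so split the integral there.
∫[0,-log(3)/2 + log(5)/2] (3*exp(2*x) - 5) dx = log(9*sqrt(15)/125) + 1; the area of that piece is -1 + log(25*sqrt(15)/27).
∫[-log(3)/2 + log(5)/2,1] (3*exp(2*x) - 5) dx = -15/2 - 5*log(3)/2 + 5*log(5)/2 + 3*exp(2)/2.
Total area = (-1 + log(25*sqrt(15)/27)) + (-15/2 - 5*log(3)/2 + 5*log(5)/2 + 3*exp(2)/2) = -17/2 - 11*log(3)/2 + log(15)/2 + 9*log(5)/2 + 3*exp(2)/2.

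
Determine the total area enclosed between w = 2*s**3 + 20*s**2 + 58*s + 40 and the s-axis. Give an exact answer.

71/3

The curve meets the s-axis where 2*s**3 + 20*s**2 + 58*s + 40 = 0, i.e. 2*(s + 1)*(s + 4)*(s + 5) = 0, at s = -5, -4, -1.
On [-5, -4] the curve lies above the axis; ∫[-5,-4] (2*s**3 + 20*s**2 + 58*s + 40) ds = 7/6, giving area 7/6.
On [-4, -1] the curve lies below the axis; ∫[-4,-1] (2*s**3 + 20*s**2 + 58*s + 40) ds = -45/2, giving area 45/2.
Total area = 7/6 + 45/2 = 71/3.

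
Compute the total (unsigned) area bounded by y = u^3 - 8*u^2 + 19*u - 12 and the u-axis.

The curve meets the u-axis where u^3 - 8*u^2 + 19*u - 12 = 0, i.e. (u - 4)*(u - 3)*(u - 1) = 0, at u = 1, 3, 4.
On [1, 3] the curve lies above the axis; ∫[1,3] (u^3 - 8*u^2 + 19*u - 12) du = 8/3, giving area 8/3.
On [3, 4] the curve lies below the axis; ∫[3,4] (u^3 - 8*u^2 + 19*u - 12) du = -5/12, giving area 5/12.
Total area = 8/3 + 5/12 = 37/12.

37/12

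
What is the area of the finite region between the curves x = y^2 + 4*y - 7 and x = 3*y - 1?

125/6

Both boundary curves give x as a function of y, so integrate with respect to y. Setting them equal: y^2 + y - 6 = 0, i.e. (y - 2)*(y + 3) = 0, so they meet at y = -3, 2.
For y in [-3, 2], x = y^2 + 4*y - 7 is on the left; area = ∫[-3,2] (-(y^2 + y - 6)) dy = 125/6.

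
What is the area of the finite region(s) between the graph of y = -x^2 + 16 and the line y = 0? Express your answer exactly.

256/3

The curve meets the x-axis where -x^2 + 16 = 0, i.e. -(x - 4)*(x + 4) = 0, at x = -4, 4.
On [-4, 4] the curve lies above the axis; ∫[-4,4] (-x^2 + 16) dx = 256/3, giving area 256/3.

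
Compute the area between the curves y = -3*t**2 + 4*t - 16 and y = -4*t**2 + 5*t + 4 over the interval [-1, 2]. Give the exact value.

On [-1, 2], (-3*t**2 + 4*t - 16) - (-4*t**2 + 5*t + 4) = t**2 - t - 20 is ≤ 0 throughout, so the area is a single integral of |t**2 - t - 20|.
∫[-1,2] (t**2 - t - 20) dt = -117/2; the area of that piece is 117/2.

117/2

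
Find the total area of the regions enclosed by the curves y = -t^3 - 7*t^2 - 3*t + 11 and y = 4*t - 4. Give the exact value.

Set the curves equal: -t^3 - 7*t^2 - 3*t + 11 = 4*t - 4, so -t^3 - 7*t^2 - 7*t + 15 = 0, which factors as -(t - 1)*(t + 3)*(t + 5) = 0. The curves meet at t = -5, -3, 1.
On [-5, -3], y = 4*t - 4 is on top; that piece has area ∫[-5,-3] (-(-t^3 - 7*t^2 - 7*t + 15)) dt = 20/3.
On [-3, 1], y = -t^3 - 7*t^2 - 3*t + 11 is on top; that piece has area ∫[-3,1] (-t^3 - 7*t^2 - 7*t + 15) dt = 128/3.
Total enclosed area = 20/3 + 128/3 = 148/3.

148/3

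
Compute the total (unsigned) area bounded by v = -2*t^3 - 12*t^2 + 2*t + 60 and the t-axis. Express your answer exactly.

The curve meets the t-axis where -2*t^3 - 12*t^2 + 2*t + 60 = 0, i.e. -2*(t - 2)*(t + 3)*(t + 5) = 0, at t = -5, -3, 2.
On [-5, -3] the curve lies below the axis; ∫[-5,-3] (-2*t^3 - 12*t^2 + 2*t + 60) dt = -16, giving area 16.
On [-3, 2] the curve lies above the axis; ∫[-3,2] (-2*t^3 - 12*t^2 + 2*t + 60) dt = 375/2, giving area 375/2.
Total area = 16 + 375/2 = 407/2.

407/2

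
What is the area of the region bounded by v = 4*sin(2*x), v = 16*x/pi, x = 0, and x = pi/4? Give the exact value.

2 - pi/2

On [0, pi/4], (4*sin(2*x)) - (16*x/pi) = -16*x/pi + 4*sin(2*x) is ≥ 0 throughout, so the area is a single integral of |-16*x/pi + 4*sin(2*x)|.
∫[0,pi/4] (-16*x/pi + 4*sin(2*x)) dx = 2 - pi/2.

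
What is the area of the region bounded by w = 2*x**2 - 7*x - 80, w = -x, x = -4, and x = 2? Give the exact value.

396

On [-4, 2], (2*x**2 - 7*x - 80) - (-x) = 2*x**2 - 6*x - 80 is ≤ 0 throughout, so the area is a single integral of |2*x**2 - 6*x - 80|.
∫[-4,2] (2*x**2 - 6*x - 80) dx = -396; the area of that piece is 396.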